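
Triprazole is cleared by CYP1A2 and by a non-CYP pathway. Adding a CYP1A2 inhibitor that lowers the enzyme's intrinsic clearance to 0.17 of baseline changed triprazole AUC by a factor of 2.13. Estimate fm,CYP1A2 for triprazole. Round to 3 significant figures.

Call the CYP1A2 fraction fm. After the interaction, CL_new/CL_old = fm × 0.17 + (1 − fm).
AUC ratio = 1 / (new CL fraction), so new CL fraction = 1 / 2.13 = 0.4695.
fm × 0.17 + 1 − fm = 0.4695  ⇒  fm × (0.17 − 1) = −0.5305  ⇒  fm = 0.639.

0.639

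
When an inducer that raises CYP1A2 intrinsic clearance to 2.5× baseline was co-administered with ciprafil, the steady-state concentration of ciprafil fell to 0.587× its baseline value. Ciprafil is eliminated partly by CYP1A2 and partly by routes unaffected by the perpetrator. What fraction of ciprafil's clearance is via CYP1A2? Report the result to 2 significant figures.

CL'/CL = 1 / 0.587 = 1.704
2.5·fm + (1 − fm) = 1.704
fm = (1.704 − 1) / (2.5 − 1) = 0.47

0.47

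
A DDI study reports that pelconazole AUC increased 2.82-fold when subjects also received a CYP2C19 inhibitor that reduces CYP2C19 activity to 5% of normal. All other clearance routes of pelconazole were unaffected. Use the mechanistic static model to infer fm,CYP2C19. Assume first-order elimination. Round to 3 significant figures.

Let fm be the CYP2C19 fraction. New clearance relative to baseline = fm × 0.05 + (1 − fm).
AUC ratio = 1 / (new CL fraction), so new CL fraction = 1 / 2.82 = 0.3546.
fm × 0.05 + 1 − fm = 0.3546  ⇒  fm × (0.05 − 1) = −0.6454  ⇒  fm = 0.679.

0.679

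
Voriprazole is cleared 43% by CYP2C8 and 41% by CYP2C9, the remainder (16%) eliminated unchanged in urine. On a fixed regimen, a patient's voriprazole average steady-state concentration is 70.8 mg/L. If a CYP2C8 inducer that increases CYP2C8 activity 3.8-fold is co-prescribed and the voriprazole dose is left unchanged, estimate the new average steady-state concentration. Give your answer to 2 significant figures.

32 mg/L

CYP2C8: 0.43 × 3.8 = 1.634
CYP2C9: 0.41 (unchanged)
Other: 0.16 (unchanged)
Relative clearance = 1.634 + 0.41 + 0.16 = 2.204.
New average steady-state concentration = baseline ÷ relative clearance = 70.8 / 2.204 = 32 mg/L.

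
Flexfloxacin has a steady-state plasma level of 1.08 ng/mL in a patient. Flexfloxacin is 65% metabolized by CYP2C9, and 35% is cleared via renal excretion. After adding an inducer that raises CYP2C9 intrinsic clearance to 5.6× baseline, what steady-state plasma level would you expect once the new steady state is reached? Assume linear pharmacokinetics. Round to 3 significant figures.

0.271 ng/mL

CYP2C9: 0.65 × 5.6 = 3.64
Other: 0.35 (unchanged)
CL_new/CL_old = 3.64 + 0.35 = 3.99.
With dosing unchanged, steady-state plasma level scales as 1/CL: 1.08 / 3.99 = 0.271 ng/mL.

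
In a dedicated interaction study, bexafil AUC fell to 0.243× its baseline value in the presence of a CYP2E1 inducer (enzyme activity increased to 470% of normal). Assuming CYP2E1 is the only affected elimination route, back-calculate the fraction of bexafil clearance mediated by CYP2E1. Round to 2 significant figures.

0.84

Let x = fm,CYP2E1. Because AUC ∝ 1/CL, relative clearance rose to 1/0.243 = 4.115.
Setting x·4.7 + (1 − x) = 4.115 and solving: x = (4.115 − 1)/(4.7 − 1) = 0.84.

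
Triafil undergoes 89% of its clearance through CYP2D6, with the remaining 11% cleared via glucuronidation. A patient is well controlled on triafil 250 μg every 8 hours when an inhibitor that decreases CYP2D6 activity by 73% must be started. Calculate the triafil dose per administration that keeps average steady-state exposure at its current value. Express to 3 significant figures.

The CYP2D6 pathway (89% of clearance) is reduced to 0.27× activity: 0.89 × 0.27 = 0.2403.
Non-CYP routes (11%) are unchanged.
CL_new/CL_old = 0.2403 + 0.11 = 0.3503.
Exposure is unchanged when dose changes in proportion to clearance. New dose = 250 μg × 0.3503 = 87.6 μg.

87.6 μg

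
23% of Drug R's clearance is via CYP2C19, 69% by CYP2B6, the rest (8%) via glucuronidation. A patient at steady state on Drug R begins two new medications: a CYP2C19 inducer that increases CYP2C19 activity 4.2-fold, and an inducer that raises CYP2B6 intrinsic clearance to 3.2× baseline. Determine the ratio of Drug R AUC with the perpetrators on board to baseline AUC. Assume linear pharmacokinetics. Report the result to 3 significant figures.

0.307

CYP2C19: 0.23 × 4.2 = 0.966
CYP2B6: 0.69 × 3.2 = 2.208
Other: 0.08 (unchanged)
Relative clearance = 0.966 + 2.208 + 0.08 = 3.254.
Net AUC ratio = 1 / 3.254 = 0.307.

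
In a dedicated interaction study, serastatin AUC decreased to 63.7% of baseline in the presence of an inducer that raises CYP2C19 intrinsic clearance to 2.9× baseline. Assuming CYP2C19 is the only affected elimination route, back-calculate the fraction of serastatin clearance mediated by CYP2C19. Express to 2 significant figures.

CL'/CL = 1 / 0.637 = 1.57
2.9·fm + (1 − fm) = 1.57
fm = (1.57 − 1) / (2.9 − 1) = 0.30

0.30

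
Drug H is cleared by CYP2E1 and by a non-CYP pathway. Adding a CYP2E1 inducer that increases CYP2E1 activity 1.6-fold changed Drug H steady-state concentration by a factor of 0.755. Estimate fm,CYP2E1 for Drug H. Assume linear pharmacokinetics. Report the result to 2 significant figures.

0.54

Let fm be the CYP2E1 fraction. New clearance relative to baseline = fm × 1.6 + (1 − fm).
Steady-state concentration ratio = 1 / (new CL fraction), so new CL fraction = 1 / 0.755 = 1.325.
fm × 1.6 + 1 − fm = 1.325  ⇒  fm × (1.6 − 1) = 0.3245  ⇒  fm = 0.54.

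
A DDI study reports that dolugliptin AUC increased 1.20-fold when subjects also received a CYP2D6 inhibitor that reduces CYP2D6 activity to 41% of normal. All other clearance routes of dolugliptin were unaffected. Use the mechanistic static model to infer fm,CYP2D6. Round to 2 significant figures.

Let fm be the CYP2D6 fraction. New clearance relative to baseline = fm × 0.41 + (1 − fm).
AUC ratio = 1 / (new CL fraction), so new CL fraction = 1 / 1.20 = 0.8333.
fm × 0.41 + 1 − fm = 0.8333  ⇒  fm × (0.41 − 1) = −0.1667  ⇒  fm = 0.28.

0.28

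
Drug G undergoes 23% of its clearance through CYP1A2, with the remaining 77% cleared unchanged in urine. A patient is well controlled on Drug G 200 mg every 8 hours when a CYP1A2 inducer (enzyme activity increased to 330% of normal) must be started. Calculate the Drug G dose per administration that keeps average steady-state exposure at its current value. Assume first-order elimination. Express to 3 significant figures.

306 mg

The CYP1A2 pathway (23% of clearance) rises to 3.3× activity: 0.23 × 3.3 = 0.759.
The remaining 77% of clearance is unaffected.
CL_new/CL_old = 0.759 + 0.77 = 1.529.
Css,avg = (dose rate)/CL, so holding Css fixed requires dose ∝ CL: 200 × 1.529 = 306 mg.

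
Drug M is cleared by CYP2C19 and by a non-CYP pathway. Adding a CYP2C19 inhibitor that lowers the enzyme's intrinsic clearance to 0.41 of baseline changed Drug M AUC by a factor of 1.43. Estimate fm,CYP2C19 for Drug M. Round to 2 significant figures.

CL'/CL = 1 / 1.43 = 0.6993
0.41·fm + (1 − fm) = 0.6993
fm = (0.6993 − 1) / (0.41 − 1) = 0.51

0.51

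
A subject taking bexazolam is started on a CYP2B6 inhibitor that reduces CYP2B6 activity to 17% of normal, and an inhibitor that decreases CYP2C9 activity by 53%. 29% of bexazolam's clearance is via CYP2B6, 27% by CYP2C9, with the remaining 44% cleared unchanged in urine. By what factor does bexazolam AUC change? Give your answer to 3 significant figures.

1.62

The CYP2B6 pathway (29% of clearance) drops to 0.17× activity: 0.29 × 0.17 = 0.0493.
The CYP2C9 pathway (27% of clearance) drops to 0.47× activity: 0.27 × 0.47 = 0.1269.
Non-CYP routes (44%) are unchanged.
CL_new/CL_old = 0.0493 + 0.1269 + 0.44 = 0.6162.
AUC ∝ 1/CL: fold-change = 1 / 0.6162 = 1.62.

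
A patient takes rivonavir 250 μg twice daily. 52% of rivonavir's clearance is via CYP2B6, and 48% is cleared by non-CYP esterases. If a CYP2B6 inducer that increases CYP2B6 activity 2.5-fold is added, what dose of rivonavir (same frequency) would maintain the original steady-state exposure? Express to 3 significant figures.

445 μg

CYP2B6: 0.52 × 2.5 = 1.3
Other: 0.48 (unchanged)
New clearance relative to baseline: 1.3 + 0.48 = 1.78.
To maintain the same steady-state level, dose must scale with clearance: new dose = 250 × 1.78 = 445 μg.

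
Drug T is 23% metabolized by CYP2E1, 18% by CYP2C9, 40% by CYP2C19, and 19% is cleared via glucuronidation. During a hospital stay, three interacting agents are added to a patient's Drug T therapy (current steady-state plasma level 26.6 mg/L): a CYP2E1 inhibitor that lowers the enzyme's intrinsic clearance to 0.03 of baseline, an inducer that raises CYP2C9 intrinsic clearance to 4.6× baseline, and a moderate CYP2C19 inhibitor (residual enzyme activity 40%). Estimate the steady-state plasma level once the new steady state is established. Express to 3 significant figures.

CYP2E1: 0.23 × 0.03 = 0.0069
CYP2C9: 0.18 × 4.6 = 0.828
CYP2C19: 0.4 × 0.4 = 0.16
Other: 0.19 (unchanged)
CL_new/CL_old = 0.0069 + 0.828 + 0.16 + 0.19 = 1.1849.
New steady-state plasma level = 26.6 / 1.1849 = 22.4 mg/L (concentration scales inversely with clearance).

22.4 mg/L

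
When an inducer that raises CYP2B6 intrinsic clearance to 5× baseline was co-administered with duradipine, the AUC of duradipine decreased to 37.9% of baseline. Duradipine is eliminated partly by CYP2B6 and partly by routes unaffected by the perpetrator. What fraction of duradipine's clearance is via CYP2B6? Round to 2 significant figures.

Let x = fm,CYP2B6. Because AUC ∝ 1/CL, relative clearance rose to 1/0.379 = 2.639.
Setting x·5 + (1 − x) = 2.639 and solving: x = (2.639 − 1)/(5 − 1) = 0.41.

0.41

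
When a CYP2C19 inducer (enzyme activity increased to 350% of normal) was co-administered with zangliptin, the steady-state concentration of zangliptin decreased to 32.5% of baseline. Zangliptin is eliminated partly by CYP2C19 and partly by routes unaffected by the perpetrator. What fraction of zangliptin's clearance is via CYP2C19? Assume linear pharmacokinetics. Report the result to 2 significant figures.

Write x for the fraction cleared via CYP2C19. The observed steady-state concentration change means clearance rose to 1/0.325 = 3.077 of baseline.
Only the CYP2C19 route changed, so 3.077 = x·3.5 + (1 − x), giving x = 0.83.

0.83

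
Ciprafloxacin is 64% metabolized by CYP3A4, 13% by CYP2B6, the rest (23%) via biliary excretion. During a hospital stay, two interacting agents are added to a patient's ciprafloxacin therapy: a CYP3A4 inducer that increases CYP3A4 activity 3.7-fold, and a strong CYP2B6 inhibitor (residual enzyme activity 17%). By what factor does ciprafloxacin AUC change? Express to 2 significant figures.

0.38

CYP3A4: 0.64 × 3.7 = 2.368
CYP2B6: 0.13 × 0.17 = 0.0221
Other: 0.23 (unchanged)
Relative clearance = 2.368 + 0.0221 + 0.23 = 2.6201.
AUC ∝ 1/CL: fold-change = 1 / 2.6201 = 0.38.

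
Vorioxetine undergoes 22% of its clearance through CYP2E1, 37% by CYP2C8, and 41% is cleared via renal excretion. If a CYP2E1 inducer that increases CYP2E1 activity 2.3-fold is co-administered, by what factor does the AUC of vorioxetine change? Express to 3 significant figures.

CYP2E1: 0.22 × 2.3 = 0.506
CYP2C8: 0.37 (unchanged)
Other: 0.41 (unchanged)
CL_new/CL_old = 0.506 + 0.37 + 0.41 = 1.286.
Since AUC ∝ 1/CL, the ratio is 1 / 1.286 = 0.778.

0.778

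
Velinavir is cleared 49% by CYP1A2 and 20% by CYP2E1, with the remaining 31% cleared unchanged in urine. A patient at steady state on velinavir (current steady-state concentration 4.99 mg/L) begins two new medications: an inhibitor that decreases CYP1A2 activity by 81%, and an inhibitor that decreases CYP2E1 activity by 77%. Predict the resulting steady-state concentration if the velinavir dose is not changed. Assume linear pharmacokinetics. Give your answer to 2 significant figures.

CYP1A2: 0.49 × 0.19 = 0.0931
CYP2E1: 0.2 × 0.23 = 0.046
Other: 0.31 (unchanged)
CL_new/CL_old = 0.0931 + 0.046 + 0.31 = 0.4491.
New steady-state concentration = 4.99 / 0.4491 = 11 mg/L (concentration scales inversely with clearance).

11 mg/L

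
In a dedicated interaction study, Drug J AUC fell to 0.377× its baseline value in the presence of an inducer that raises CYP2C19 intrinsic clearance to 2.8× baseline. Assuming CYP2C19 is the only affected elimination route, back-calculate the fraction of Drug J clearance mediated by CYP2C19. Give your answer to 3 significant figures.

0.918

CL'/CL = 1 / 0.377 = 2.653
2.8·fm + (1 − fm) = 2.653
fm = (2.653 − 1) / (2.8 − 1) = 0.918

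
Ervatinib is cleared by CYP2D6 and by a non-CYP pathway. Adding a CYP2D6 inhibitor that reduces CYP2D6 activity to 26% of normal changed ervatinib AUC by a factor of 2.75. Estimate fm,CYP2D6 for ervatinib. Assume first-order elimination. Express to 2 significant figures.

0.86

Let fm be the CYP2D6 fraction. New clearance relative to baseline = fm × 0.26 + (1 − fm).
AUC ratio = 1 / (new CL fraction), so new CL fraction = 1 / 2.75 = 0.3636.
fm × 0.26 + 1 − fm = 0.3636  ⇒  fm × (0.26 − 1) = −0.6364  ⇒  fm = 0.86.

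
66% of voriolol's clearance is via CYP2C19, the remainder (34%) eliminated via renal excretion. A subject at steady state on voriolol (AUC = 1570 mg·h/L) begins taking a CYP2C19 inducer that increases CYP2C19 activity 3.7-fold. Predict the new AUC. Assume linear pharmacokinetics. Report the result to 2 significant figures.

CYP2C19: 0.66 × 3.7 = 2.442
Other: 0.34 (unchanged)
CL_new/CL_old = 2.442 + 0.34 = 2.782.
With dosing unchanged, AUC scales as 1/CL: 1570 / 2.782 = 5.6 × 10² mg·h/L.

5.6 × 10² mg·h/L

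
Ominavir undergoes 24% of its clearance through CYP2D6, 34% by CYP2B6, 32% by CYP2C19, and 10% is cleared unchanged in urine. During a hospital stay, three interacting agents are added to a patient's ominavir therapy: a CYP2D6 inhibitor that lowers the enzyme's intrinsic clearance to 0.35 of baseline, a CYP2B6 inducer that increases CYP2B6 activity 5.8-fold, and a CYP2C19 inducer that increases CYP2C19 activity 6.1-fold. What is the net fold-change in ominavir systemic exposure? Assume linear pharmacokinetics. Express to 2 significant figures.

CYP2D6: 0.24 × 0.35 = 0.084
CYP2B6: 0.34 × 5.8 = 1.972
CYP2C19: 0.32 × 6.1 = 1.952
Other: 0.1 (unchanged)
CL_new/CL_old = 0.084 + 1.972 + 1.952 + 0.1 = 4.108.
Net systemic exposure ratio = 1 / 4.108 = 0.24.

0.24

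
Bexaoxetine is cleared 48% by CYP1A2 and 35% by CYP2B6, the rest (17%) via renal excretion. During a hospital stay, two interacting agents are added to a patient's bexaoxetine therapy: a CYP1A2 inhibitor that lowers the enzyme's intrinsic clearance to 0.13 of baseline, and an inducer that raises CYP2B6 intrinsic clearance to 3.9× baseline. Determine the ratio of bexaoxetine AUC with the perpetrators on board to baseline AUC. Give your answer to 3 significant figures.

The CYP1A2 pathway (48% of clearance) falls to 0.13× activity: 0.48 × 0.13 = 0.0624.
The CYP2B6 pathway (35% of clearance) increases to 3.9× activity: 0.35 × 3.9 = 1.365.
Non-CYP routes (17%) are unchanged.
New clearance relative to baseline: 0.0624 + 1.365 + 0.17 = 1.5974.
Net AUC ratio = 1 / 1.5974 = 0.626.

0.626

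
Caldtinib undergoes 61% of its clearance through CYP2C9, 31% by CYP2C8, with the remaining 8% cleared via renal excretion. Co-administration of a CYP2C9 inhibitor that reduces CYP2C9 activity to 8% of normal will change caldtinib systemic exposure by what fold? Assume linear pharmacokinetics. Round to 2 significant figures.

2.3

The CYP2C9 pathway (61% of clearance) falls to 0.08× activity: 0.61 × 0.08 = 0.0488.
CYP2C8 (31%) and the residual 8% are unaffected.
CL_new/CL_old = 0.0488 + 0.31 + 0.08 = 0.4388.
Systemic exposure is inversely proportional to clearance, so the fold-change is 1 / 0.4388 = 2.3.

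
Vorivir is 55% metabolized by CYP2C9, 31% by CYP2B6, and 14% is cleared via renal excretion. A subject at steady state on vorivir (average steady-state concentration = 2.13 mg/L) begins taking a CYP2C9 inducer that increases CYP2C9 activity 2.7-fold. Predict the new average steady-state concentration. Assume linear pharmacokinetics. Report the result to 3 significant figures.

1.10 mg/L

The CYP2C9 pathway (55% of clearance) increases to 2.7× activity: 0.55 × 2.7 = 1.485.
CYP2B6 (31%) and the residual 14% are unaffected.
New clearance relative to baseline: 1.485 + 0.31 + 0.14 = 1.935.
New average steady-state concentration = baseline ÷ relative clearance = 2.13 / 1.935 = 1.10 mg/L.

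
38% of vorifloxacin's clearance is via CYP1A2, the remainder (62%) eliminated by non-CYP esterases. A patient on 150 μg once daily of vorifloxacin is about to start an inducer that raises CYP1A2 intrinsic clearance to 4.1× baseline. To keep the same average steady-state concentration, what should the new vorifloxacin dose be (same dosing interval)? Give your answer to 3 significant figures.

327 μg

The CYP1A2 pathway (38% of clearance) is boosted to 4.1× activity: 0.38 × 4.1 = 1.558.
Non-CYP routes (62%) are unchanged.
Relative clearance = 1.558 + 0.62 = 2.178.
Css,avg = (dose rate)/CL, so holding Css fixed requires dose ∝ CL: 150 × 2.178 = 327 μg.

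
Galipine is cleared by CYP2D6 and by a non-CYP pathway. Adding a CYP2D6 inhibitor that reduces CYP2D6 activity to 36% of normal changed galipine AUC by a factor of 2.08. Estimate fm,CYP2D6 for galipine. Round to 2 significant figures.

Let fm be the CYP2D6 fraction. New clearance relative to baseline = fm × 0.36 + (1 − fm).
AUC ratio = 1 / (new CL fraction), so new CL fraction = 1 / 2.08 = 0.4808.
fm × 0.36 + 1 − fm = 0.4808  ⇒  fm × (0.36 − 1) = −0.5192  ⇒  fm = 0.81.

0.81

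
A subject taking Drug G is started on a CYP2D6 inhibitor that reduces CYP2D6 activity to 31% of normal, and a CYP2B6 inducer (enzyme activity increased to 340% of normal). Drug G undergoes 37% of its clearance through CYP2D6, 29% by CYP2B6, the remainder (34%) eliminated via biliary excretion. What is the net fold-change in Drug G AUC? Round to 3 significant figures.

The CYP2D6 pathway (37% of clearance) is reduced to 0.31× activity: 0.37 × 0.31 = 0.1147.
The CYP2B6 pathway (29% of clearance) increases to 3.4× activity: 0.29 × 3.4 = 0.986.
Non-CYP routes (34%) are unchanged.
CL_new/CL_old = 0.1147 + 0.986 + 0.34 = 1.4407.
Net AUC ratio = 1 / 1.4407 = 0.694.

0.694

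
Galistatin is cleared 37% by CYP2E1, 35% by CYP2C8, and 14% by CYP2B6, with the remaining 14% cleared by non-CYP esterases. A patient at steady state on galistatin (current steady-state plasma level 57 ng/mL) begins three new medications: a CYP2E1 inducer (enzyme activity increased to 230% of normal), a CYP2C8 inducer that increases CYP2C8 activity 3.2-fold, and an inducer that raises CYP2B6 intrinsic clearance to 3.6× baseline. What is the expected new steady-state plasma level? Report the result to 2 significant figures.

22 ng/mL

CYP2E1: 0.37 × 2.3 = 0.851
CYP2C8: 0.35 × 3.2 = 1.12
CYP2B6: 0.14 × 3.6 = 0.504
Other: 0.14 (unchanged)
Relative clearance = 0.851 + 1.12 + 0.504 + 0.14 = 2.615.
Steady-state plasma level ∝ 1/CL: new value = 57 / 2.615 = 22 ng/mL.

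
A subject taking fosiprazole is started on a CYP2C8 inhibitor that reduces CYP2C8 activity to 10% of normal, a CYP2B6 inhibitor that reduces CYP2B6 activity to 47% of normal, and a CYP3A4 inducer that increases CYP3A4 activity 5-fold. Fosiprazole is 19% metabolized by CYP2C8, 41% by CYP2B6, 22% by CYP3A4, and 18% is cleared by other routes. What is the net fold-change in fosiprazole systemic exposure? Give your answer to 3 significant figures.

The CYP2C8 pathway (19% of clearance) is reduced to 0.1× activity: 0.19 × 0.1 = 0.019.
The CYP2B6 pathway (41% of clearance) drops to 0.47× activity: 0.41 × 0.47 = 0.1927.
The CYP3A4 pathway (22% of clearance) is boosted to 5× activity: 0.22 × 5 = 1.1.
The remaining 18% of clearance is unaffected.
New clearance relative to baseline: 0.019 + 0.1927 + 1.1 + 0.18 = 1.4917.
Systemic exposure ∝ 1/CL: fold-change = 1 / 1.4917 = 0.670.

0.670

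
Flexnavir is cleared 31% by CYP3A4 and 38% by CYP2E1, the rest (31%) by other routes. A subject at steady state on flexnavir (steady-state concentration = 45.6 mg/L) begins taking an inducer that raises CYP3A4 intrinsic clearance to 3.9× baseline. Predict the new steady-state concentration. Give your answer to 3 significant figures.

24.0 mg/L

CYP3A4: 0.31 × 3.9 = 1.209
CYP2E1: 0.38 (unchanged)
Other: 0.31 (unchanged)
New clearance relative to baseline: 1.209 + 0.38 + 0.31 = 1.899.
Steady-state concentration ∝ 1/CL, so new value = 45.6 / 1.899 = 24.0 mg/L.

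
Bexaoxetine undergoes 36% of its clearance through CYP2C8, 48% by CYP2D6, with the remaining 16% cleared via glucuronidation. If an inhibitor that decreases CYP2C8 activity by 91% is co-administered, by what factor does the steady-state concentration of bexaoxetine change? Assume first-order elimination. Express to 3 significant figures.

1.49

The CYP2C8 pathway (36% of clearance) is reduced to 0.09× activity: 0.36 × 0.09 = 0.0324.
CYP2D6 (48%) and the residual 16% are unaffected.
CL_new/CL_old = 0.0324 + 0.48 + 0.16 = 0.6724.
Steady-state concentration is inversely proportional to clearance, so the fold-change is 1 / 0.6724 = 1.49.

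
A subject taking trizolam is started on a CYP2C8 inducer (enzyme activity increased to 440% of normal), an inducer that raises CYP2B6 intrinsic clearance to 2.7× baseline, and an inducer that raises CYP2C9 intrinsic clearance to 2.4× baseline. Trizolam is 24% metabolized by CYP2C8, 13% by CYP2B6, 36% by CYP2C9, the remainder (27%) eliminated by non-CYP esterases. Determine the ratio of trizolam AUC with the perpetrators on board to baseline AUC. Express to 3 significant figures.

CYP2C8: 0.24 × 4.4 = 1.056
CYP2B6: 0.13 × 2.7 = 0.351
CYP2C9: 0.36 × 2.4 = 0.864
Other: 0.27 (unchanged)
CL_new/CL_old = 1.056 + 0.351 + 0.864 + 0.27 = 2.541.
Because AUC varies inversely with clearance, the combined effect is 1 / 2.541 = 0.394.

0.394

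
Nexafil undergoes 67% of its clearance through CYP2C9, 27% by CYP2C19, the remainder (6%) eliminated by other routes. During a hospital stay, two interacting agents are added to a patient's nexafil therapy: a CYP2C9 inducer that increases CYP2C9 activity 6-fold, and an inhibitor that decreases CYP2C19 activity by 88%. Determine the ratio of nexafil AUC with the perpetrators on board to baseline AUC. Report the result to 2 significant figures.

CYP2C9: 0.67 × 6 = 4.02
CYP2C19: 0.27 × 0.12 = 0.0324
Other: 0.06 (unchanged)
CL_new/CL_old = 4.02 + 0.0324 + 0.06 = 4.1124.
AUC ∝ 1/CL: fold-change = 1 / 4.1124 = 0.24.

0.24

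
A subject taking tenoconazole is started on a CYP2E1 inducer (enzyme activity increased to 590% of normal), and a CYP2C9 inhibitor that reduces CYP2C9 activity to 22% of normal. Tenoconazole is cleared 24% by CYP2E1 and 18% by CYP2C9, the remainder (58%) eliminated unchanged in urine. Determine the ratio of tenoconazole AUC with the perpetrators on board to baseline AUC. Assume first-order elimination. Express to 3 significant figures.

0.491

CYP2E1: 0.24 × 5.9 = 1.416
CYP2C9: 0.18 × 0.22 = 0.0396
Other: 0.58 (unchanged)
New clearance relative to baseline: 1.416 + 0.0396 + 0.58 = 2.0356.
AUC ∝ 1/CL: fold-change = 1 / 2.0356 = 0.491.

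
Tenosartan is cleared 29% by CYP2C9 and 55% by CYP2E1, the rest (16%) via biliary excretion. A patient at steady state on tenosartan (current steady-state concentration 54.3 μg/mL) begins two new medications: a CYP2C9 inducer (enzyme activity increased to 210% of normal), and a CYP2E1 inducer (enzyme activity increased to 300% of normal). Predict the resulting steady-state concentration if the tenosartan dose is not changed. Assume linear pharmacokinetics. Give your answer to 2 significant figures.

The CYP2C9 pathway (29% of clearance) increases to 2.1× activity: 0.29 × 2.1 = 0.609.
The CYP2E1 pathway (55% of clearance) is boosted to 3× activity: 0.55 × 3 = 1.65.
Non-CYP routes (16%) are unchanged.
CL_new/CL_old = 0.609 + 1.65 + 0.16 = 2.419.
New steady-state concentration = 54.3 / 2.419 = 22 μg/mL (concentration scales inversely with clearance).

22 μg/mL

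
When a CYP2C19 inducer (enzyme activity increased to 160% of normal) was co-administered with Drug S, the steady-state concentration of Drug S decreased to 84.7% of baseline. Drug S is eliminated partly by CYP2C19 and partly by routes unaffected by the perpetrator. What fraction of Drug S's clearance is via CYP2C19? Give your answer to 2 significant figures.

0.30

Call the CYP2C19 fraction fm. After the interaction, CL_new/CL_old = fm × 1.6 + (1 − fm).
Steady-state concentration ratio = 1 / (new CL fraction), so new CL fraction = 1 / 0.847 = 1.181.
fm × 1.6 + 1 − fm = 1.181  ⇒  fm × (1.6 − 1) = 0.1806  ⇒  fm = 0.30.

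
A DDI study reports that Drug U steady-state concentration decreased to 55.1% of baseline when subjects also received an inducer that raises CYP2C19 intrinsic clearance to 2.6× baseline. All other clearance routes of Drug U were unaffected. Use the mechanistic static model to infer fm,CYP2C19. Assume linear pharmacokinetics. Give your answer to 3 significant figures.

0.509

Let x = fm,CYP2C19. Because steady-state concentration ∝ 1/CL, relative clearance rose to 1/0.551 = 1.815.
Setting x·2.6 + (1 − x) = 1.815 and solving: x = (1.815 − 1)/(2.6 − 1) = 0.509.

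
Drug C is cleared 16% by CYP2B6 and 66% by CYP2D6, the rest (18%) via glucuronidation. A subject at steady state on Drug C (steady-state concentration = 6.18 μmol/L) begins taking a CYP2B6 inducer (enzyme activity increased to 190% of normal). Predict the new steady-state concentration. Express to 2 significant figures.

5.4 μmol/L

The CYP2B6 pathway (16% of clearance) increases to 1.9× activity: 0.16 × 1.9 = 0.304.
CYP2D6 (66%) and the residual 18% are unaffected.
CL_new/CL_old = 0.304 + 0.66 + 0.18 = 1.144.
Steady-state concentration ∝ 1/CL, so new value = 6.18 / 1.144 = 5.4 μmol/L.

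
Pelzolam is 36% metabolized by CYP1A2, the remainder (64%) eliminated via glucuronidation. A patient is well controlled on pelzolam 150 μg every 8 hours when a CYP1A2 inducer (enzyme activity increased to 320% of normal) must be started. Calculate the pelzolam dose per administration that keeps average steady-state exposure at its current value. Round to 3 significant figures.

CYP1A2: 0.36 × 3.2 = 1.152
Other: 0.64 (unchanged)
CL_new/CL_old = 1.152 + 0.64 = 1.792.
Exposure is unchanged when dose changes in proportion to clearance. New dose = 150 μg × 1.792 = 269 μg.

269 μg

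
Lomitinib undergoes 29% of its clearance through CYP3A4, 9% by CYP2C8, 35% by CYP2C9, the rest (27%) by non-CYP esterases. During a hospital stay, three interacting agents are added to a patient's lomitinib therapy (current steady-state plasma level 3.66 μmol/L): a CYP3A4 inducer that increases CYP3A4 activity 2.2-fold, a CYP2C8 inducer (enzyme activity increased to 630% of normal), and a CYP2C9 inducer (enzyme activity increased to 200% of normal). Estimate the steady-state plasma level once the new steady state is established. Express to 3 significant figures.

The CYP3A4 pathway (29% of clearance) is boosted to 2.2× activity: 0.29 × 2.2 = 0.638.
The CYP2C8 pathway (9% of clearance) is boosted to 6.3× activity: 0.09 × 6.3 = 0.567.
The CYP2C9 pathway (35% of clearance) increases to 2× activity: 0.35 × 2 = 0.7.
The remaining 27% of clearance is unaffected.
New clearance relative to baseline: 0.638 + 0.567 + 0.7 + 0.27 = 2.175.
Steady-state plasma level ∝ 1/CL: new value = 3.66 / 2.175 = 1.68 μmol/L.

1.68 μmol/L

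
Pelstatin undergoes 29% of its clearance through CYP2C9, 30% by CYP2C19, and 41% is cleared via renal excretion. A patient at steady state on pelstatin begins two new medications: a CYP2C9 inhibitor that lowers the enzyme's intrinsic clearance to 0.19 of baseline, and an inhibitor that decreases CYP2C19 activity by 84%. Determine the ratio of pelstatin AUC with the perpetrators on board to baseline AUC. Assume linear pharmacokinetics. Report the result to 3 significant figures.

The CYP2C9 pathway (29% of clearance) is reduced to 0.19× activity: 0.29 × 0.19 = 0.0551.
The CYP2C19 pathway (30% of clearance) drops to 0.16× activity: 0.3 × 0.16 = 0.048.
The remaining 41% of clearance is unaffected.
CL_new/CL_old = 0.0551 + 0.048 + 0.41 = 0.5131.
Because AUC varies inversely with clearance, the combined effect is 1 / 0.5131 = 1.95.

1.95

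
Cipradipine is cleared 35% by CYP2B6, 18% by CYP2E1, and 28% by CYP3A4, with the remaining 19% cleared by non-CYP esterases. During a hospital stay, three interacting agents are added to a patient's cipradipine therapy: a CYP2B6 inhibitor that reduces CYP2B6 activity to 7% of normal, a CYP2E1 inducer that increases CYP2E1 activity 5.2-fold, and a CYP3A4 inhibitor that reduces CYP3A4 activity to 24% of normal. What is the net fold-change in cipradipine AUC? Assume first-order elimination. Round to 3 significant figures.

CYP2B6: 0.35 × 0.07 = 0.0245
CYP2E1: 0.18 × 5.2 = 0.936
CYP3A4: 0.28 × 0.24 = 0.0672
Other: 0.19 (unchanged)
CL_new/CL_old = 0.0245 + 0.936 + 0.0672 + 0.19 = 1.2177.
Because AUC varies inversely with clearance, the combined effect is 1 / 1.2177 = 0.821.

0.821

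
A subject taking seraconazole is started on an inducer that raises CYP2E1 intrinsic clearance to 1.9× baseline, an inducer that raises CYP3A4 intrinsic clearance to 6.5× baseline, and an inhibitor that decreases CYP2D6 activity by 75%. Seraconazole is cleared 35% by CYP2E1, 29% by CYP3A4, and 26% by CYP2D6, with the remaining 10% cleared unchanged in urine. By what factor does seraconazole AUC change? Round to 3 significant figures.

The CYP2E1 pathway (35% of clearance) increases to 1.9× activity: 0.35 × 1.9 = 0.665.
The CYP3A4 pathway (29% of clearance) increases to 6.5× activity: 0.29 × 6.5 = 1.885.
The CYP2D6 pathway (26% of clearance) drops to 0.25× activity: 0.26 × 0.25 = 0.065.
The remaining 10% of clearance is unaffected.
New clearance relative to baseline: 0.665 + 1.885 + 0.065 + 0.1 = 2.715.
AUC ∝ 1/CL: fold-change = 1 / 2.715 = 0.368.

0.368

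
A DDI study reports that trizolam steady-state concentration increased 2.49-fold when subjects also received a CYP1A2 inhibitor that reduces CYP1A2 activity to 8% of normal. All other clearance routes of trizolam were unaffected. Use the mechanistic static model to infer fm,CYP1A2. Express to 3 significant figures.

0.650

CL'/CL = 1 / 2.49 = 0.4016
0.08·fm + (1 − fm) = 0.4016
fm = (0.4016 − 1) / (0.08 − 1) = 0.650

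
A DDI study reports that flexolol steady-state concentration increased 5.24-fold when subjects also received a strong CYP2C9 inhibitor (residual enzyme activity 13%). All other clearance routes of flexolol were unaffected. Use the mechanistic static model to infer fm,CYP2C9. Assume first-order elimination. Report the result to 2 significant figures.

0.93

Let fm be the CYP2C9 fraction. New clearance relative to baseline = fm × 0.13 + (1 − fm).
Steady-state concentration ratio = 1 / (new CL fraction), so new CL fraction = 1 / 5.24 = 0.1908.
fm × 0.13 + 1 − fm = 0.1908  ⇒  fm × (0.13 − 1) = −0.8092  ⇒  fm = 0.93.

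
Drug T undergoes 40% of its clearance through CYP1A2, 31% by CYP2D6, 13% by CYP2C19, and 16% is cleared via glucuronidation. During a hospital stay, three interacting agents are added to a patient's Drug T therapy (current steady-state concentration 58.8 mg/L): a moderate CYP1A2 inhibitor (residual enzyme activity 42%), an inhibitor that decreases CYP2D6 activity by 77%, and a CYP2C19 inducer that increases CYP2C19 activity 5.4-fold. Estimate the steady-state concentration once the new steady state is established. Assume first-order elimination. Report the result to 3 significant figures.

The CYP1A2 pathway (40% of clearance) is reduced to 0.42× activity: 0.4 × 0.42 = 0.168.
The CYP2D6 pathway (31% of clearance) is reduced to 0.23× activity: 0.31 × 0.23 = 0.0713.
The CYP2C19 pathway (13% of clearance) increases to 5.4× activity: 0.13 × 5.4 = 0.702.
The remaining 16% of clearance is unaffected.
Relative clearance = 0.168 + 0.0713 + 0.702 + 0.16 = 1.1013.
New steady-state concentration = 58.8 / 1.1013 = 53.4 mg/L (concentration scales inversely with clearance).

53.4 mg/L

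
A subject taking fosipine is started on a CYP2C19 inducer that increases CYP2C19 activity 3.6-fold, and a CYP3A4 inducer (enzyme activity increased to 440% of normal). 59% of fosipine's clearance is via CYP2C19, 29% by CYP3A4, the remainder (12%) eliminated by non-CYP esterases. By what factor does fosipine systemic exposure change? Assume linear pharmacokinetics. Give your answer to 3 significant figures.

CYP2C19: 0.59 × 3.6 = 2.124
CYP3A4: 0.29 × 4.4 = 1.276
Other: 0.12 (unchanged)
CL_new/CL_old = 2.124 + 1.276 + 0.12 = 3.52.
Because systemic exposure varies inversely with clearance, the combined effect is 1 / 3.52 = 0.284.

0.284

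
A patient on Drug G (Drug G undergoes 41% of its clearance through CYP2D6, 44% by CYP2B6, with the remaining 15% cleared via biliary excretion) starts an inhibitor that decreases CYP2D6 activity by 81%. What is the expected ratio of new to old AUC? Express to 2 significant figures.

CYP2D6: 0.41 × 0.19 = 0.0779
CYP2B6: 0.44 (unchanged)
Other: 0.15 (unchanged)
New clearance relative to baseline: 0.0779 + 0.44 + 0.15 = 0.6679.
AUC is inversely proportional to clearance, so the fold-change is 1 / 0.6679 = 1.5.

1.5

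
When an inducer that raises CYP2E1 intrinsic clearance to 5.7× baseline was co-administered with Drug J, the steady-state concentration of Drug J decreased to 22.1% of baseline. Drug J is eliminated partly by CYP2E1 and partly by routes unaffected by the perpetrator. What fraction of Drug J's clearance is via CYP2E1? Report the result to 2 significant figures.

Let fm be the CYP2E1 fraction. New clearance relative to baseline = fm × 5.7 + (1 − fm).
Steady-state concentration ratio = 1 / (new CL fraction), so new CL fraction = 1 / 0.221 = 4.525.
fm × 5.7 + 1 − fm = 4.525  ⇒  fm × (5.7 − 1) = 3.525  ⇒  fm = 0.75.

0.75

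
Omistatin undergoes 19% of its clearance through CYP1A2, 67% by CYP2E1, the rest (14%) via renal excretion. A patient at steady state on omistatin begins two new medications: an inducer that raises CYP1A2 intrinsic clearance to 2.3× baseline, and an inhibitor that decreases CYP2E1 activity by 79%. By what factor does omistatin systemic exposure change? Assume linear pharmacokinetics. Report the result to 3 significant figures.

1.39

CYP1A2: 0.19 × 2.3 = 0.437
CYP2E1: 0.67 × 0.21 = 0.1407
Other: 0.14 (unchanged)
Relative clearance = 0.437 + 0.1407 + 0.14 = 0.7177.
Systemic exposure ∝ 1/CL: fold-change = 1 / 0.7177 = 1.39.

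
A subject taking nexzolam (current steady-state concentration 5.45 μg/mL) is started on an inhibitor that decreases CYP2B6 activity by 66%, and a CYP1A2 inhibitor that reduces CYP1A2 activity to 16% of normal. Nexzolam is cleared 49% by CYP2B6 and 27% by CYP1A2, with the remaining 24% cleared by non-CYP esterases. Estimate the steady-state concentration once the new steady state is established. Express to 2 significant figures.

The CYP2B6 pathway (49% of clearance) is reduced to 0.34× activity: 0.49 × 0.34 = 0.1666.
The CYP1A2 pathway (27% of clearance) falls to 0.16× activity: 0.27 × 0.16 = 0.0432.
Non-CYP routes (24%) are unchanged.
Relative clearance = 0.1666 + 0.0432 + 0.24 = 0.4498.
Steady-state concentration ∝ 1/CL: new value = 5.45 / 0.4498 = 12 μg/mL.

12 μg/mL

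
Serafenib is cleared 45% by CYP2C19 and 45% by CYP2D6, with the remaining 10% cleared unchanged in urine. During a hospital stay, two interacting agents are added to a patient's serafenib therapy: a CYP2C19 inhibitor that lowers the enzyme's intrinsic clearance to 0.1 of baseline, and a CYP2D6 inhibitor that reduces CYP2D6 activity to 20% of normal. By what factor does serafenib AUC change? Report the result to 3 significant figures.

4.26

The CYP2C19 pathway (45% of clearance) is reduced to 0.1× activity: 0.45 × 0.1 = 0.045.
The CYP2D6 pathway (45% of clearance) falls to 0.2× activity: 0.45 × 0.2 = 0.09.
Non-CYP routes (10%) are unchanged.
New clearance relative to baseline: 0.045 + 0.09 + 0.1 = 0.235.
Net AUC ratio = 1 / 0.235 = 4.26.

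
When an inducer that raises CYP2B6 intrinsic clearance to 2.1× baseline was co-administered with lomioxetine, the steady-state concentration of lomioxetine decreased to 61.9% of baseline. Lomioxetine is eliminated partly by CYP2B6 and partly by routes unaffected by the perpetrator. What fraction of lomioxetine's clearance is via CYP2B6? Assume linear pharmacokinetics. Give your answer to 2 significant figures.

0.56

CL'/CL = 1 / 0.619 = 1.616
2.1·fm + (1 − fm) = 1.616
fm = (1.616 − 1) / (2.1 − 1) = 0.56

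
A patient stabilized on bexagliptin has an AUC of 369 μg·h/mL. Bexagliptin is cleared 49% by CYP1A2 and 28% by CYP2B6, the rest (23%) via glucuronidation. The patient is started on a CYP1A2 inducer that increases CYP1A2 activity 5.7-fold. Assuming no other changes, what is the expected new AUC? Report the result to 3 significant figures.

112 μg·h/mL

CYP1A2: 0.49 × 5.7 = 2.793
CYP2B6: 0.28 (unchanged)
Other: 0.23 (unchanged)
CL_new/CL_old = 2.793 + 0.28 + 0.23 = 3.303.
AUC ∝ 1/CL, so new value = 369 / 3.303 = 112 μg·h/mL.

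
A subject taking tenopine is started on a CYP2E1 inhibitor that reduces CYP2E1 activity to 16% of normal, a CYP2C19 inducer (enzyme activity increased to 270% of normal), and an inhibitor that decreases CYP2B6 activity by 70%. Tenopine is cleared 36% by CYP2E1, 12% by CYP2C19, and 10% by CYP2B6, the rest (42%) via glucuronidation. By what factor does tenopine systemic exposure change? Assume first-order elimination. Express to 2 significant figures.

The CYP2E1 pathway (36% of clearance) falls to 0.16× activity: 0.36 × 0.16 = 0.0576.
The CYP2C19 pathway (12% of clearance) rises to 2.7× activity: 0.12 × 2.7 = 0.324.
The CYP2B6 pathway (10% of clearance) drops to 0.3× activity: 0.1 × 0.3 = 0.03.
The remaining 42% of clearance is unaffected.
CL_new/CL_old = 0.0576 + 0.324 + 0.03 + 0.42 = 0.8316.
Because systemic exposure varies inversely with clearance, the combined effect is 1 / 0.8316 = 1.2.

1.2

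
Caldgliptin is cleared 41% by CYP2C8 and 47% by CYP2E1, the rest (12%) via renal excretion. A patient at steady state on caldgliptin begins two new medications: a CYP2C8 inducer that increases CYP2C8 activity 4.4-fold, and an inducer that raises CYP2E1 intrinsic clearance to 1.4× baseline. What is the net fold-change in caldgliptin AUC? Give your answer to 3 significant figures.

0.387

The CYP2C8 pathway (41% of clearance) rises to 4.4× activity: 0.41 × 4.4 = 1.804.
The CYP2E1 pathway (47% of clearance) is boosted to 1.4× activity: 0.47 × 1.4 = 0.658.
The remaining 12% of clearance is unaffected.
CL_new/CL_old = 1.804 + 0.658 + 0.12 = 2.582.
Net AUC ratio = 1 / 2.582 = 0.387.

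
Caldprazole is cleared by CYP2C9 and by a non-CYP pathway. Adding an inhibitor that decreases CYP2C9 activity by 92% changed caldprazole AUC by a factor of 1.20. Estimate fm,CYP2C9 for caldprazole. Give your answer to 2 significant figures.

Let fm be the CYP2C9 fraction. New clearance relative to baseline = fm × 0.08 + (1 − fm).
AUC ratio = 1 / (new CL fraction), so new CL fraction = 1 / 1.20 = 0.8333.
fm × 0.08 + 1 − fm = 0.8333  ⇒  fm × (0.08 − 1) = −0.1667  ⇒  fm = 0.18.

0.18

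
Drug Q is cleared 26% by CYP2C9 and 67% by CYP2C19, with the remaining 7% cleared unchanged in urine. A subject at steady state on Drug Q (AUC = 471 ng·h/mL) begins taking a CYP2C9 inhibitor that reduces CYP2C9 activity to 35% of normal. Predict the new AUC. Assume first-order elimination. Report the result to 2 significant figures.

The CYP2C9 pathway (26% of clearance) drops to 0.35× activity: 0.26 × 0.35 = 0.091.
CYP2C19 (67%) and the residual 7% are unaffected.
CL_new/CL_old = 0.091 + 0.67 + 0.07 = 0.831.
New AUC = baseline ÷ relative clearance = 471 / 0.831 = 5.7 × 10² ng·h/mL.

5.7 × 10² ng·h/mL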